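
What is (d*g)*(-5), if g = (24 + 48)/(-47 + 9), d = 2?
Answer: 360/19 ≈ 18.947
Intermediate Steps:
g = -36/19 (g = 72/(-38) = 72*(-1/38) = -36/19 ≈ -1.8947)
(d*g)*(-5) = (2*(-36/19))*(-5) = -72/19*(-5) = 360/19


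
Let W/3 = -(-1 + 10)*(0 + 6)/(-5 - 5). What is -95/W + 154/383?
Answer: -169451/31023 ≈ -5.4621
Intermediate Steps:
W = 81/5 (W = 3*(-(-1 + 10)*(0 + 6)/(-5 - 5)) = 3*(-9*6/(-10)) = 3*(-9*6*(-⅒)) = 3*(-9*(-3)/5) = 3*(-1*(-27/5)) = 3*(27/5) = 81/5 ≈ 16.200)
-95/W + 154/383 = -95/81/5 + 154/383 = -95*5/81 + 154*(1/383) = -475/81 + 154/383 = -169451/31023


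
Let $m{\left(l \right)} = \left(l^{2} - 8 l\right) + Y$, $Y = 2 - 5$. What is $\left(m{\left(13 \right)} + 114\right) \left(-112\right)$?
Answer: $-19712$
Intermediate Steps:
$Y = -3$
$m{\left(l \right)} = -3 + l^{2} - 8 l$ ($m{\left(l \right)} = \left(l^{2} - 8 l\right) - 3 = -3 + l^{2} - 8 l$)
$\left(m{\left(13 \right)} + 114\right) \left(-112\right) = \left(\left(-3 + 13^{2} - 104\right) + 114\right) \left(-112\right) = \left(\left(-3 + 169 - 104\right) + 114\right) \left(-112\right) = \left(62 + 114\right) \left(-112\right) = 176 \left(-112\right) = -19712$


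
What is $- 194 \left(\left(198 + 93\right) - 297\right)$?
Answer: $1164$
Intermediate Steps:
$- 194 \left(\left(198 + 93\right) - 297\right) = - 194 \left(291 - 297\right) = \left(-194\right) \left(-6\right) = 1164$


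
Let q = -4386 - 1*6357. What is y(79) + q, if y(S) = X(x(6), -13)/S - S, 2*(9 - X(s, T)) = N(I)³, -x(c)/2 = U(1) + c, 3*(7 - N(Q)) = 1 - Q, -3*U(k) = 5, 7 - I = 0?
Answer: -21653/2 ≈ -10827.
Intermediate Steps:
I = 7 (I = 7 - 1*0 = 7 + 0 = 7)
U(k) = -5/3 (U(k) = -⅓*5 = -5/3)
N(Q) = 20/3 + Q/3 (N(Q) = 7 - (1 - Q)/3 = 7 + (-⅓ + Q/3) = 20/3 + Q/3)
q = -10743 (q = -4386 - 6357 = -10743)
x(c) = 10/3 - 2*c (x(c) = -2*(-5/3 + c) = 10/3 - 2*c)
X(s, T) = -711/2 (X(s, T) = 9 - (20/3 + (⅓)*7)³/2 = 9 - (20/3 + 7/3)³/2 = 9 - ½*9³ = 9 - ½*729 = 9 - 729/2 = -711/2)
y(S) = -S - 711/(2*S) (y(S) = -711/(2*S) - S = -S - 711/(2*S))
y(79) + q = (-1*79 - 711/2/79) - 10743 = (-79 - 711/2*1/79) - 10743 = (-79 - 9/2) - 10743 = -167/2 - 10743 = -21653/2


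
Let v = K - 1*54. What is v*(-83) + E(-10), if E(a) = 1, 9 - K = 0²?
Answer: 3736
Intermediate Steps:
K = 9 (K = 9 - 1*0² = 9 - 1*0 = 9 + 0 = 9)
v = -45 (v = 9 - 1*54 = 9 - 54 = -45)
v*(-83) + E(-10) = -45*(-83) + 1 = 3735 + 1 = 3736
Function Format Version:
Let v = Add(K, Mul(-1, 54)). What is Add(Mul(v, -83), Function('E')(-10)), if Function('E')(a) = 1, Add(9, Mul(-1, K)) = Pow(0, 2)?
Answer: 3736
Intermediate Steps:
K = 9 (K = Add(9, Mul(-1, Pow(0, 2))) = Add(9, Mul(-1, 0)) = Add(9, 0) = 9)
v = -45 (v = Add(9, Mul(-1, 54)) = Add(9, -54) = -45)
Add(Mul(v, -83), Function('E')(-10)) = Add(Mul(-45, -83), 1) = Add(3735, 1) = 3736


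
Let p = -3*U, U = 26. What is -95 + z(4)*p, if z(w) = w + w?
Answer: -719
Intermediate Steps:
z(w) = 2*w
p = -78 (p = -3*26 = -78)
-95 + z(4)*p = -95 + (2*4)*(-78) = -95 + 8*(-78) = -95 - 624 = -719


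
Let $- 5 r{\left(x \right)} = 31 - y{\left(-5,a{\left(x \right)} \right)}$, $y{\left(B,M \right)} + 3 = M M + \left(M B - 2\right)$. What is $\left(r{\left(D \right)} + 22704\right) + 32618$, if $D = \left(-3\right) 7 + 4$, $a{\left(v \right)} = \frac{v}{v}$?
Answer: $55314$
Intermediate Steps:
$a{\left(v \right)} = 1$
$y{\left(B,M \right)} = -5 + M^{2} + B M$ ($y{\left(B,M \right)} = -3 + \left(M M + \left(M B - 2\right)\right) = -3 + \left(M^{2} + \left(B M - 2\right)\right) = -3 + \left(M^{2} + \left(-2 + B M\right)\right) = -3 + \left(-2 + M^{2} + B M\right) = -5 + M^{2} + B M$)
$D = -17$ ($D = -21 + 4 = -17$)
$r{\left(x \right)} = -8$ ($r{\left(x \right)} = - \frac{31 - \left(-5 + 1^{2} - 5\right)}{5} = - \frac{31 - \left(-5 + 1 - 5\right)}{5} = - \frac{31 - -9}{5} = - \frac{31 + 9}{5} = \left(- \frac{1}{5}\right) 40 = -8$)
$\left(r{\left(D \right)} + 22704\right) + 32618 = \left(-8 + 22704\right) + 32618 = 22696 + 32618 = 55314$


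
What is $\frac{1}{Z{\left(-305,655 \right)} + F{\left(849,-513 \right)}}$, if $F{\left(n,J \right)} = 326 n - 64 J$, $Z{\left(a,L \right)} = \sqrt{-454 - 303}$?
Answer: $\frac{309606}{95855875993} - \frac{i \sqrt{757}}{95855875993} \approx 3.2299 \cdot 10^{-6} - 2.8703 \cdot 10^{-10} i$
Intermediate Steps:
$Z{\left(a,L \right)} = i \sqrt{757}$ ($Z{\left(a,L \right)} = \sqrt{-757} = i \sqrt{757}$)
$F{\left(n,J \right)} = - 64 J + 326 n$
$\frac{1}{Z{\left(-305,655 \right)} + F{\left(849,-513 \right)}} = \frac{1}{i \sqrt{757} + \left(\left(-64\right) \left(-513\right) + 326 \cdot 849\right)} = \frac{1}{i \sqrt{757} + \left(32832 + 276774\right)} = \frac{1}{i \sqrt{757} + 309606} = \frac{1}{309606 + i \sqrt{757}}$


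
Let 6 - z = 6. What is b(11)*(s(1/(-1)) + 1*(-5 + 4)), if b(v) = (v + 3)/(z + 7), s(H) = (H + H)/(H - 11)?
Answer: -5/3 ≈ -1.6667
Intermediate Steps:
z = 0 (z = 6 - 1*6 = 6 - 6 = 0)
s(H) = 2*H/(-11 + H) (s(H) = (2*H)/(-11 + H) = 2*H/(-11 + H))
b(v) = 3/7 + v/7 (b(v) = (v + 3)/(0 + 7) = (3 + v)/7 = (3 + v)*(⅐) = 3/7 + v/7)
b(11)*(s(1/(-1)) + 1*(-5 + 4)) = (3/7 + (⅐)*11)*(2/(-1*(-11 + 1/(-1))) + 1*(-5 + 4)) = (3/7 + 11/7)*(2*(-1)/(-11 - 1) + 1*(-1)) = 2*(2*(-1)/(-12) - 1) = 2*(2*(-1)*(-1/12) - 1) = 2*(⅙ - 1) = 2*(-⅚) = -5/3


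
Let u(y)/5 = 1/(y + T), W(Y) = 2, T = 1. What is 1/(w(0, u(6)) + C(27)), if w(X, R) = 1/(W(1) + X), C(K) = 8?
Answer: 2/17 ≈ 0.11765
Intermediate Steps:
u(y) = 5/(1 + y) (u(y) = 5/(y + 1) = 5/(1 + y))
w(X, R) = 1/(2 + X)
1/(w(0, u(6)) + C(27)) = 1/(1/(2 + 0) + 8) = 1/(1/2 + 8) = 1/(½ + 8) = 1/(17/2) = 2/17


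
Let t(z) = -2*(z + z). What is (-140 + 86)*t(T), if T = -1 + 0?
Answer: -216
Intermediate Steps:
T = -1
t(z) = -4*z
(-140 + 86)*t(T) = (-140 + 86)*(-4*(-1)) = -54*4 = -216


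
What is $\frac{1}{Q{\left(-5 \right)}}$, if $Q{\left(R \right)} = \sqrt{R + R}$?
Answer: $- \frac{i \sqrt{10}}{10} \approx - 0.31623 i$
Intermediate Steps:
$Q{\left(R \right)} = \sqrt{2} \sqrt{R}$ ($Q{\left(R \right)} = \sqrt{2 R} = \sqrt{2} \sqrt{R}$)
$\frac{1}{Q{\left(-5 \right)}} = \frac{1}{\sqrt{2} \sqrt{-5}} = \frac{1}{\sqrt{2} i \sqrt{5}} = \frac{1}{i \sqrt{10}} = - \frac{i \sqrt{10}}{10}$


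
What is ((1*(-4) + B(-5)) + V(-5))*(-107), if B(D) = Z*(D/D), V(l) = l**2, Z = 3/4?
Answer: -9309/4 ≈ -2327.3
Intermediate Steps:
Z = 3/4 (Z = 3*(1/4) = 3/4 ≈ 0.75000)
B(D) = 3/4 (B(D) = 3*(D/D)/4 = (3/4)*1 = 3/4)
((1*(-4) + B(-5)) + V(-5))*(-107) = ((1*(-4) + 3/4) + (-5)**2)*(-107) = ((-4 + 3/4) + 25)*(-107) = (-13/4 + 25)*(-107) = (87/4)*(-107) = -9309/4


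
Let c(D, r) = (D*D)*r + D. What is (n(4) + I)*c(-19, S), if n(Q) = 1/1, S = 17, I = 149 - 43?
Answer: 654626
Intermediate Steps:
I = 106
c(D, r) = D + r*D**2 (c(D, r) = D**2*r + D = r*D**2 + D = D + r*D**2)
n(Q) = 1
(n(4) + I)*c(-19, S) = (1 + 106)*(-19*(1 - 19*17)) = 107*(-19*(1 - 323)) = 107*(-19*(-322)) = 107*6118 = 654626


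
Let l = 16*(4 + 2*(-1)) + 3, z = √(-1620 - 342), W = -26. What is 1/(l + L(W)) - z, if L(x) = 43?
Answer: 1/78 - 3*I*√218 ≈ 0.012821 - 44.294*I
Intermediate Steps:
z = 3*I*√218 (z = √(-1962) = 3*I*√218 ≈ 44.294*I)
l = 35 (l = 16*(4 - 2) + 3 = 16*2 + 3 = 32 + 3 = 35)
1/(l + L(W)) - z = 1/(35 + 43) - 3*I*√218 = 1/78 - 3*I*√218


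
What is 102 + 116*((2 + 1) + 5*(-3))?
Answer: -1290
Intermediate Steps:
102 + 116*((2 + 1) + 5*(-3)) = 102 + 116*(3 - 15) = 102 + 116*(-12) = 102 - 1392 = -1290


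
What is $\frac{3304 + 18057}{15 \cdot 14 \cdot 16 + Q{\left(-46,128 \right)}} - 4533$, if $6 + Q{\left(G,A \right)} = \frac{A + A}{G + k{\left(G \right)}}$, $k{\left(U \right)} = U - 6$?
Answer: $- \frac{743353505}{164218} \approx -4526.6$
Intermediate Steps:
$k{\left(U \right)} = -6 + U$
$Q{\left(G,A \right)} = -6 + \frac{2 A}{-6 + 2 G}$ ($Q{\left(G,A \right)} = -6 + \frac{A + A}{G + \left(-6 + G\right)} = -6 + \frac{2 A}{-6 + 2 G}$)
$\frac{3304 + 18057}{15 \cdot 14 \cdot 16 + Q{\left(-46,128 \right)}} - 4533 = \frac{3304 + 18057}{15 \cdot 14 \cdot 16 + \frac{18 + 128 - -276}{-3 - 46}} - 4533 = \frac{21361}{210 \cdot 16 + \frac{18 + 128 + 276}{-49}} - 4533 = \frac{21361}{3360 - \frac{422}{49}} - 4533 = \frac{21361}{\frac{164218}{49}} - 4533 = 21361 \cdot \frac{49}{164218} - 4533 = \frac{1046689}{164218} - 4533 = - \frac{743353505}{164218}$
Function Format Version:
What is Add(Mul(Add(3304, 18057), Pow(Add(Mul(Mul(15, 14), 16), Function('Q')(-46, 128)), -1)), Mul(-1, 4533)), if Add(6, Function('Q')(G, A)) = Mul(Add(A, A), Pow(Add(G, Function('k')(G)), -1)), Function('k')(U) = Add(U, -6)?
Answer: Rational(-743353505, 164218) ≈ -4526.6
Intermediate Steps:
Function('k')(U) = Add(-6, U)
Function('Q')(G, A) = Add(-6, Mul(2, A, Pow(Add(-6, Mul(2, G)), -1))) (Function('Q')(G, A) = Add(-6, Mul(Add(A, A), Pow(Add(G, Add(-6, G)), -1))) = Add(-6, Mul(Mul(2, A), Pow(Add(-6, Mul(2, G)), -1))) = Add(-6, Mul(2, A, Pow(Add(-6, Mul(2, G)), -1))))
Add(Mul(Add(3304, 18057), Pow(Add(Mul(Mul(15, 14), 16), Function('Q')(-46, 128)), -1)), Mul(-1, 4533)) = Add(Mul(Add(3304, 18057), Pow(Add(Mul(Mul(15, 14), 16), Mul(Pow(Add(-3, -46), -1), Add(18, 128, Mul(-6, -46)))), -1)), Mul(-1, 4533)) = Add(Mul(21361, Pow(Add(Mul(210, 16), Mul(Pow(-49, -1), Add(18, 128, 276))), -1)), -4533) = Add(Mul(21361, Pow(Add(3360, Mul(Rational(-1, 49), 422)), -1)), -4533) = Add(Mul(21361, Pow(Add(3360, Rational(-422, 49)), -1)), -4533) = Add(Mul(21361, Pow(Rational(164218, 49), -1)), -4533) = Add(Mul(21361, Rational(49, 164218)), -4533) = Add(Rational(1046689, 164218), -4533) = Rational(-743353505, 164218)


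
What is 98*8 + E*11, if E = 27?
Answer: 1081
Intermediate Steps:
98*8 + E*11 = 98*8 + 27*11 = 784 + 297 = 1081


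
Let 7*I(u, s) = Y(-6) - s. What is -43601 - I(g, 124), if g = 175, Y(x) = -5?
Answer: -305078/7 ≈ -43583.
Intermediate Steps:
I(u, s) = -5/7 - s/7 (I(u, s) = (-5 - s)/7 = -5/7 - s/7)
-43601 - I(g, 124) = -43601 - (-5/7 - ⅐*124) = -43601 - (-5/7 - 124/7) = -43601 - 1*(-129/7) = -43601 + 129/7 = -305078/7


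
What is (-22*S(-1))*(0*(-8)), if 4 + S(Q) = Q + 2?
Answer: 0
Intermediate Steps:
S(Q) = -2 + Q (S(Q) = -4 + (Q + 2) = -4 + (2 + Q) = -2 + Q)
(-22*S(-1))*(0*(-8)) = (-22*(-2 - 1))*(0*(-8)) = -22*(-3)*0 = 66*0 = 0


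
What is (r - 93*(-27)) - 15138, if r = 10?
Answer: -12617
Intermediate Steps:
(r - 93*(-27)) - 15138 = (10 - 93*(-27)) - 15138 = (10 + 2511) - 15138 = 2521 - 15138 = -12617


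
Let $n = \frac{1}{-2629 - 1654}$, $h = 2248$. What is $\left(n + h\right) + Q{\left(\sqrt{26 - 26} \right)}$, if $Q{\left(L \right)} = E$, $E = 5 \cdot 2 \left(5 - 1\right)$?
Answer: $\frac{9799503}{4283} \approx 2288.0$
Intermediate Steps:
$n = - \frac{1}{4283}$ ($n = \frac{1}{-4283} = - \frac{1}{4283} \approx -0.00023348$)
$E = 40$ ($E = 10 \left(5 - 1\right) = 10 \cdot 4 = 40$)
$Q{\left(L \right)} = 40$
$\left(n + h\right) + Q{\left(\sqrt{26 - 26} \right)} = \left(- \frac{1}{4283} + 2248\right) + 40 = \frac{9628183}{4283} + 40 = \frac{9799503}{4283}$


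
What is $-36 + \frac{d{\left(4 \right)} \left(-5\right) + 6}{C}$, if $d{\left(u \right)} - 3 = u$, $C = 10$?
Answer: $- \frac{389}{10} \approx -38.9$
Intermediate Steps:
$d{\left(u \right)} = 3 + u$
$-36 + \frac{d{\left(4 \right)} \left(-5\right) + 6}{C} = -36 + \frac{\left(3 + 4\right) \left(-5\right) + 6}{10} = -36 + \frac{7 \left(-5\right) + 6}{10} = -36 + \frac{-35 + 6}{10} = -36 + \frac{1}{10} \left(-29\right) = -36 - \frac{29}{10} = - \frac{389}{10}$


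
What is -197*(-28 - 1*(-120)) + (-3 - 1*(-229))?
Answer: -17898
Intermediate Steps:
-197*(-28 - 1*(-120)) + (-3 - 1*(-229)) = -197*(-28 + 120) + (-3 + 229) = -197*92 + 226 = -18124 + 226 = -17898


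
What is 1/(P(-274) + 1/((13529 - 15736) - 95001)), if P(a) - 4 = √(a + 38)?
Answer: 37797483848/2381246828865 - 18898790528*I*√59/2381246828865 ≈ 0.015873 - 0.060961*I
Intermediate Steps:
P(a) = 4 + √(38 + a) (P(a) = 4 + √(a + 38) = 4 + √(38 + a))
1/(P(-274) + 1/((13529 - 15736) - 95001)) = 1/((4 + √(38 - 274)) + 1/((13529 - 15736) - 95001)) = 1/((4 + √(-236)) + 1/(-2207 - 95001)) = 1/((4 + 2*I*√59) + 1/(-97208)) = 1/((4 + 2*I*√59) - 1/97208) = 1/(388831/97208 + 2*I*√59)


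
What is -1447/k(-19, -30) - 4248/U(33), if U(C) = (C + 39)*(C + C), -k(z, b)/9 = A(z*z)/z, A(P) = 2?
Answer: -151300/99 ≈ -1528.3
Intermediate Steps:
k(z, b) = -18/z
U(C) = 2*C*(39 + C) (U(C) = (39 + C)*(2*C) = 2*C*(39 + C))
-1447/k(-19, -30) - 4248/U(33) = -1447/((-18/(-19))) - 4248*1/(66*(39 + 33)) = -1447/((-18*(-1/19))) - 4248/(2*33*72) = -1447/18/19 - 4248/4752 = -1447*19/18 - 4248*1/4752 = -27493/18 - 59/66 = -151300/99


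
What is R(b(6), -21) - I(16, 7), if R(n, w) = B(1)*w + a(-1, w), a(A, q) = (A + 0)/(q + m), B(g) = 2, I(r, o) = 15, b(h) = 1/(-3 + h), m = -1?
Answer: -1253/22 ≈ -56.955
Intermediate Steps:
a(A, q) = A/(-1 + q) (a(A, q) = (A + 0)/(q - 1) = A/(-1 + q))
R(n, w) = -1/(-1 + w) + 2*w (R(n, w) = 2*w - 1/(-1 + w) = -1/(-1 + w) + 2*w)
R(b(6), -21) - I(16, 7) = (-1 + 2*(-21)*(-1 - 21))/(-1 - 21) - 1*15 = (-1 + 2*(-21)*(-22))/(-22) - 15 = -(-1 + 924)/22 - 15 = -1/22*923 - 15 = -923/22 - 15 = -1253/22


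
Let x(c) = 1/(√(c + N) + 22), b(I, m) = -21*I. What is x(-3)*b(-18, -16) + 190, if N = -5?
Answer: 8483/41 - 63*I*√2/41 ≈ 206.9 - 2.1731*I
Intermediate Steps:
x(c) = 1/(22 + √(-5 + c)) (x(c) = 1/(√(c - 5) + 22) = 1/(√(-5 + c) + 22) = 1/(22 + √(-5 + c)))
x(-3)*b(-18, -16) + 190 = (-21*(-18))/(22 + √(-5 - 3)) + 190 = 378/(22 + √(-8)) + 190 = 378/(22 + 2*I*√2) + 190 = 190 + 378/(22 + 2*I*√2)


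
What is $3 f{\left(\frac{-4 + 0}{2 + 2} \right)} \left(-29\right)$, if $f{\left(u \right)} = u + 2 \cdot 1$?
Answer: $-87$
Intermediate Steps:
$f{\left(u \right)} = 2 + u$ ($f{\left(u \right)} = u + 2 = 2 + u$)
$3 f{\left(\frac{-4 + 0}{2 + 2} \right)} \left(-29\right) = 3 \left(2 + \frac{-4 + 0}{2 + 2}\right) \left(-29\right) = 3 \left(2 - \frac{4}{4}\right) \left(-29\right) = 3 \left(2 - 1\right) \left(-29\right) = 3 \cdot 1 \left(-29\right) = 3 \left(-29\right) = -87$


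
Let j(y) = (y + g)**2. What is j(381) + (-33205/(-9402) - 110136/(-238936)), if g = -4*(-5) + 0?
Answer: 45155575047803/280809534 ≈ 1.6081e+5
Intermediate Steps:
g = 20 (g = 20 + 0 = 20)
j(y) = (20 + y)**2 (j(y) = (y + 20)**2 = (20 + y)**2)
j(381) + (-33205/(-9402) - 110136/(-238936)) = (20 + 381)**2 + (-33205/(-9402) - 110136/(-238936)) = 401**2 + (-33205*(-1/9402) - 110136*(-1/238936)) = 160801 + (33205/9402 + 13767/29867) = 160801 + 1121171069/280809534 = 45155575047803/280809534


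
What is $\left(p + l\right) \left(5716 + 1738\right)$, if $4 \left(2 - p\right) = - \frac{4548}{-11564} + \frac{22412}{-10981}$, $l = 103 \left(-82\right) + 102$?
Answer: $- \frac{3947826946816791}{63492142} \approx -6.2178 \cdot 10^{7}$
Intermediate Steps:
$l = -8344$ ($l = -8446 + 102 = -8344$)
$p = \frac{306276263}{126984284}$ ($p = 2 - \frac{- \frac{4548}{-11564} + \frac{22412}{-10981}}{4} = 2 - \frac{\left(-4548\right) \left(- \frac{1}{11564}\right) + 22412 \left(- \frac{1}{10981}\right)}{4} = 2 - \frac{\frac{1137}{2891} - \frac{22412}{10981}}{4} = 2 - - \frac{52307695}{126984284} = 2 + \frac{52307695}{126984284} = \frac{306276263}{126984284} \approx 2.4119$)
$\left(p + l\right) \left(5716 + 1738\right) = \left(\frac{306276263}{126984284} - 8344\right) \left(5716 + 1738\right) = \left(- \frac{1059250589433}{126984284}\right) 7454 = - \frac{3947826946816791}{63492142}$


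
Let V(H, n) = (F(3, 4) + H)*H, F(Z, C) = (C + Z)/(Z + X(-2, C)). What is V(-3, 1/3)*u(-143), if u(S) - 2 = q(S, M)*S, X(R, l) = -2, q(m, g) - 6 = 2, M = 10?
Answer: 13704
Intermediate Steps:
q(m, g) = 8 (q(m, g) = 6 + 2 = 8)
F(Z, C) = (C + Z)/(-2 + Z) (F(Z, C) = (C + Z)/(Z - 2) = (C + Z)/(-2 + Z))
V(H, n) = H*(7 + H) (V(H, n) = ((4 + 3)/(-2 + 3) + H)*H = (7/1 + H)*H = (1*7 + H)*H = (7 + H)*H = H*(7 + H))
u(S) = 2 + 8*S
V(-3, 1/3)*u(-143) = (-3*(7 - 3))*(2 + 8*(-143)) = (-3*4)*(2 - 1144) = -12*(-1142) = 13704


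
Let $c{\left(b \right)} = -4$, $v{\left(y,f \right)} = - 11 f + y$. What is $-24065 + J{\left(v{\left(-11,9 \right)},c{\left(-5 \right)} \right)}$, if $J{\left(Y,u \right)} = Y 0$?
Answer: $-24065$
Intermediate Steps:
$v{\left(y,f \right)} = y - 11 f$
$J{\left(Y,u \right)} = 0$
$-24065 + J{\left(v{\left(-11,9 \right)},c{\left(-5 \right)} \right)} = -24065 + 0 = -24065$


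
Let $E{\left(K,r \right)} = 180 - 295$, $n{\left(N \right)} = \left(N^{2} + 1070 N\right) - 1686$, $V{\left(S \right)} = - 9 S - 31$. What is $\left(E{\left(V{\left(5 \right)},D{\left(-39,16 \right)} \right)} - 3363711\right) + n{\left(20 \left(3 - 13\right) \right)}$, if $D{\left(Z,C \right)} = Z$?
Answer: $-3539512$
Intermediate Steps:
$V{\left(S \right)} = -31 - 9 S$
$n{\left(N \right)} = -1686 + N^{2} + 1070 N$
$E{\left(K,r \right)} = -115$
$\left(E{\left(V{\left(5 \right)},D{\left(-39,16 \right)} \right)} - 3363711\right) + n{\left(20 \left(3 - 13\right) \right)} = \left(-115 - 3363711\right) + \left(-1686 + \left(20 \left(3 - 13\right)\right)^{2} + 1070 \cdot 20 \left(3 - 13\right)\right) = -3363826 + \left(-1686 + \left(20 \left(-10\right)\right)^{2} + 1070 \cdot 20 \left(-10\right)\right) = -3363826 + \left(-1686 + \left(-200\right)^{2} + 1070 \left(-200\right)\right) = -3363826 - 175686 = -3539512$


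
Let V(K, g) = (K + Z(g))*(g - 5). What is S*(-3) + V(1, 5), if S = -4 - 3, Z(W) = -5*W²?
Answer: 21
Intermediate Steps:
V(K, g) = (-5 + g)*(K - 5*g²) (V(K, g) = (K - 5*g²)*(g - 5) = (K - 5*g²)*(-5 + g) = (-5 + g)*(K - 5*g²))
S = -7
S*(-3) + V(1, 5) = -7*(-3) + (-5*1 - 5*5³ + 25*5² + 1*5) = 21 + (-5 - 5*125 + 25*25 + 5) = 21 + (-5 - 625 + 625 + 5) = 21 + 0 = 21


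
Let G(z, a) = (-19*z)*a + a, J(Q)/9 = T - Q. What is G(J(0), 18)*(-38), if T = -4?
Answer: -468540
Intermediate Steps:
J(Q) = -36 - 9*Q (J(Q) = 9*(-4 - Q) = -36 - 9*Q)
G(z, a) = a - 19*a*z (G(z, a) = -19*a*z + a = a - 19*a*z)
G(J(0), 18)*(-38) = (18*(1 - 19*(-36 - 9*0)))*(-38) = (18*(1 - 19*(-36 + 0)))*(-38) = (18*(1 - 19*(-36)))*(-38) = (18*(1 + 684))*(-38) = (18*685)*(-38) = 12330*(-38) = -468540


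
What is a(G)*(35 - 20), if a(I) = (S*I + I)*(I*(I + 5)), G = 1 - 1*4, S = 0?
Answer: 270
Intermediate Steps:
G = -3 (G = 1 - 4 = -3)
a(I) = I²*(5 + I) (a(I) = (0*I + I)*(I*(I + 5)) = (0 + I)*(I*(5 + I)) = I*(I*(5 + I)) = I²*(5 + I))
a(G)*(35 - 20) = ((-3)²*(5 - 3))*(35 - 20) = (9*2)*15 = 18*15 = 270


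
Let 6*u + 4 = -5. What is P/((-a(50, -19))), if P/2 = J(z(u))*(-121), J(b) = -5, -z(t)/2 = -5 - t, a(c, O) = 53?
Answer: -1210/53 ≈ -22.830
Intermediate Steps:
u = -3/2 (u = -2/3 + (1/6)*(-5) = -2/3 - 5/6 = -3/2 ≈ -1.5000)
z(t) = 10 + 2*t (z(t) = -2*(-5 - t) = 10 + 2*t)
P = 1210 (P = 2*(-5*(-121)) = 2*605 = 1210)
P/((-a(50, -19))) = 1210/((-1*53)) = 1210/(-53) = 1210*(-1/53) = -1210/53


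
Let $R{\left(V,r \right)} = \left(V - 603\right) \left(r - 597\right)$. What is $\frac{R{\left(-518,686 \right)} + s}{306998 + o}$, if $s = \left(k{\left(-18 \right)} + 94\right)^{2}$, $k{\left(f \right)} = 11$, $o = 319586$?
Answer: $- \frac{11093}{78323} \approx -0.14163$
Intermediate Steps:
$R{\left(V,r \right)} = \left(-603 + V\right) \left(-597 + r\right)$
$s = 11025$ ($s = \left(11 + 94\right)^{2} = 105^{2} = 11025$)
$\frac{R{\left(-518,686 \right)} + s}{306998 + o} = \frac{\left(359991 - 413658 - -309246 - 355348\right) + 11025}{306998 + 319586} = \frac{\left(359991 - 413658 + 309246 - 355348\right) + 11025}{626584} = \left(-99769 + 11025\right) \frac{1}{626584} = \left(-88744\right) \frac{1}{626584} = - \frac{11093}{78323}$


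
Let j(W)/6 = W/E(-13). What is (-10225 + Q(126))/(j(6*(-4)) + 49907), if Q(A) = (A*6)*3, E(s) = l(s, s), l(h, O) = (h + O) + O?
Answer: -103441/648839 ≈ -0.15942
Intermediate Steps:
l(h, O) = h + 2*O (l(h, O) = (O + h) + O = h + 2*O)
E(s) = 3*s (E(s) = s + 2*s = 3*s)
Q(A) = 18*A (Q(A) = (6*A)*3 = 18*A)
j(W) = -2*W/13 (j(W) = 6*(W/((3*(-13)))) = 6*(W/(-39)) = 6*(W*(-1/39)) = 6*(-W/39) = -2*W/13)
(-10225 + Q(126))/(j(6*(-4)) + 49907) = (-10225 + 18*126)/(-12*(-4)/13 + 49907) = (-10225 + 2268)/(-2/13*(-24) + 49907) = -7957/(48/13 + 49907) = -7957/648839/13 = -7957*13/648839 = -103441/648839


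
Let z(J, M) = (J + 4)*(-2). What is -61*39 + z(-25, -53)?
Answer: -2337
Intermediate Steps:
z(J, M) = -8 - 2*J (z(J, M) = (4 + J)*(-2) = -8 - 2*J)
-61*39 + z(-25, -53) = -61*39 + (-8 - 2*(-25)) = -2379 + (-8 + 50) = -2379 + 42 = -2337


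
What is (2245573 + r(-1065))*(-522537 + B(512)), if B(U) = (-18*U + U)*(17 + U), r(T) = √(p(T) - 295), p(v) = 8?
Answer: -11512947229069 - 5126953*I*√287 ≈ -1.1513e+13 - 8.6856e+7*I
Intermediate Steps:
r(T) = I*√287 (r(T) = √(8 - 295) = √(-287) = I*√287)
B(U) = -17*U*(17 + U) (B(U) = (-17*U)*(17 + U) = -17*U*(17 + U))
(2245573 + r(-1065))*(-522537 + B(512)) = (2245573 + I*√287)*(-522537 - 17*512*(17 + 512)) = (2245573 + I*√287)*(-522537 - 17*512*529) = (2245573 + I*√287)*(-522537 - 4604416) = (2245573 + I*√287)*(-5126953) = -11512947229069 - 5126953*I*√287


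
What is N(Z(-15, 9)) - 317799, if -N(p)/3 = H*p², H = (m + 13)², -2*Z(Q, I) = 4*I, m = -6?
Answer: -365427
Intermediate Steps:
Z(Q, I) = -2*I
H = 49 (H = (-6 + 13)² = 7² = 49)
N(p) = -147*p²
N(Z(-15, 9)) - 317799 = -147*(-2*9)² - 317799 = -147*(-18)² - 317799 = -147*324 - 317799 = -47628 - 317799 = -365427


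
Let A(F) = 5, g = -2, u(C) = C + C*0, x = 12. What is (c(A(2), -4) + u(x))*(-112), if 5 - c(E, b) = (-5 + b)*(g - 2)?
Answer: 2128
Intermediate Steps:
u(C) = C (u(C) = C + 0 = C)
c(E, b) = -15 + 4*b (c(E, b) = 5 - (-5 + b)*(-2 - 2) = 5 - (-5 + b)*(-4) = 5 - (20 - 4*b) = 5 + (-20 + 4*b) = -15 + 4*b)
(c(A(2), -4) + u(x))*(-112) = ((-15 + 4*(-4)) + 12)*(-112) = ((-15 - 16) + 12)*(-112) = (-31 + 12)*(-112) = -19*(-112) = 2128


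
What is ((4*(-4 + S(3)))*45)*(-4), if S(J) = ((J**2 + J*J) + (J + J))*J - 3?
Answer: -46800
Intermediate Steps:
S(J) = -3 + J*(2*J + 2*J**2) (S(J) = ((J**2 + J**2) + 2*J)*J - 3 = (2*J**2 + 2*J)*J - 3 = (2*J + 2*J**2)*J - 3 = J*(2*J + 2*J**2) - 3 = -3 + J*(2*J + 2*J**2))
((4*(-4 + S(3)))*45)*(-4) = ((4*(-4 + (-3 + 2*3**2 + 2*3**3)))*45)*(-4) = ((4*(-4 + (-3 + 2*9 + 2*27)))*45)*(-4) = ((4*(-4 + (-3 + 18 + 54)))*45)*(-4) = ((4*(-4 + 69))*45)*(-4) = ((4*65)*45)*(-4) = (260*45)*(-4) = 11700*(-4) = -46800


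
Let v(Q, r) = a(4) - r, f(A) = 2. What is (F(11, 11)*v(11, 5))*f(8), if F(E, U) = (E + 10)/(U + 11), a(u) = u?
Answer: -21/11 ≈ -1.9091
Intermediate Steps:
v(Q, r) = 4 - r
F(E, U) = (10 + E)/(11 + U)
(F(11, 11)*v(11, 5))*f(8) = (((10 + 11)/(11 + 11))*(4 - 1*5))*2 = ((21/22)*(4 - 5))*2 = (((1/22)*21)*(-1))*2 = ((21/22)*(-1))*2 = -21/22*2 = -21/11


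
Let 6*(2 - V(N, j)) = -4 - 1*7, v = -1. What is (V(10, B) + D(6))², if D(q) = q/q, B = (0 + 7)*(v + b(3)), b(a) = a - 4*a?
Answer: 841/36 ≈ 23.361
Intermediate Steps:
b(a) = -3*a
B = -70 (B = (0 + 7)*(-1 - 3*3) = 7*(-1 - 9) = 7*(-10) = -70)
V(N, j) = 23/6 (V(N, j) = 2 - (-4 - 1*7)/6 = 2 - (-4 - 7)/6 = 2 - ⅙*(-11) = 2 + 11/6 = 23/6)
D(q) = 1
(V(10, B) + D(6))² = (23/6 + 1)² = (29/6)² = 841/36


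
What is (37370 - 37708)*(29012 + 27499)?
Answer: -19100718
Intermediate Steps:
(37370 - 37708)*(29012 + 27499) = -338*56511 = -19100718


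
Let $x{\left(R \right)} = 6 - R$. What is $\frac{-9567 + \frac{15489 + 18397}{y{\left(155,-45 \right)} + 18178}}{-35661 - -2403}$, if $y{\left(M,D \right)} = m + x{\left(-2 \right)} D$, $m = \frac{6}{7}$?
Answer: $\frac{596536921}{2074168428} \approx 0.2876$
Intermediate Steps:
$m = \frac{6}{7}$ ($m = 6 \cdot \frac{1}{7} = \frac{6}{7} \approx 0.85714$)
$y{\left(M,D \right)} = \frac{6}{7} + 8 D$ ($y{\left(M,D \right)} = \frac{6}{7} + \left(6 - -2\right) D = \frac{6}{7} + \left(6 + 2\right) D = \frac{6}{7} + 8 D$)
$\frac{-9567 + \frac{15489 + 18397}{y{\left(155,-45 \right)} + 18178}}{-35661 - -2403} = \frac{-9567 + \frac{15489 + 18397}{\left(\frac{6}{7} + 8 \left(-45\right)\right) + 18178}}{-35661 - -2403} = \frac{-9567 + \frac{33886}{\left(\frac{6}{7} - 360\right) + 18178}}{-35661 + \left(-14096 + 16499\right)} = \frac{-9567 + \frac{33886}{- \frac{2514}{7} + 18178}}{-35661 + 2403} = \frac{-9567 + \frac{33886}{\frac{124732}{7}}}{-33258} = \left(-9567 + 33886 \cdot \frac{7}{124732}\right) \left(- \frac{1}{33258}\right) = \left(-9567 + \frac{118601}{62366}\right) \left(- \frac{1}{33258}\right) = \left(- \frac{596536921}{62366}\right) \left(- \frac{1}{33258}\right) = \frac{596536921}{2074168428}$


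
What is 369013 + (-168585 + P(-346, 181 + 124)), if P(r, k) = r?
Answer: 200082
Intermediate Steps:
369013 + (-168585 + P(-346, 181 + 124)) = 369013 + (-168585 - 346) = 369013 - 168931 = 200082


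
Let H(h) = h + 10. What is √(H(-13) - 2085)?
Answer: 6*I*√58 ≈ 45.695*I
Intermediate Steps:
H(h) = 10 + h
√(H(-13) - 2085) = √((10 - 13) - 2085) = √(-3 - 2085) = √(-2088) = 6*I*√58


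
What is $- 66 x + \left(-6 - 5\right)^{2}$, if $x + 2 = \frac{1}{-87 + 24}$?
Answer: $\frac{5335}{21} \approx 254.05$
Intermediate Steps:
$x = - \frac{127}{63}$ ($x = -2 + \frac{1}{-87 + 24} = -2 + \frac{1}{-63} = -2 - \frac{1}{63} = - \frac{127}{63} \approx -2.0159$)
$- 66 x + \left(-6 - 5\right)^{2} = \left(-66\right) \left(- \frac{127}{63}\right) + \left(-6 - 5\right)^{2} = \frac{2794}{21} + \left(-11\right)^{2} = \frac{2794}{21} + 121 = \frac{5335}{21}$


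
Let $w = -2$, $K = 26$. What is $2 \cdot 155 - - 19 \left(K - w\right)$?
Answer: $842$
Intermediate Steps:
$2 \cdot 155 - - 19 \left(K - w\right) = 2 \cdot 155 - - 19 \left(26 - -2\right) = 310 - - 19 \left(26 + 2\right) = 310 - \left(-19\right) 28 = 310 - -532 = 310 + 532 = 842$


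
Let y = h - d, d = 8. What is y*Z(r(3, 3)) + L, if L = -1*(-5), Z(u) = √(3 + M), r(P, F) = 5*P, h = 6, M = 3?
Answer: 5 - 2*√6 ≈ 0.10102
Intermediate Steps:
Z(u) = √6 (Z(u) = √(3 + 3) = √6)
L = 5
y = -2 (y = 6 - 1*8 = 6 - 8 = -2)
y*Z(r(3, 3)) + L = -2*√6 + 5 = 5 - 2*√6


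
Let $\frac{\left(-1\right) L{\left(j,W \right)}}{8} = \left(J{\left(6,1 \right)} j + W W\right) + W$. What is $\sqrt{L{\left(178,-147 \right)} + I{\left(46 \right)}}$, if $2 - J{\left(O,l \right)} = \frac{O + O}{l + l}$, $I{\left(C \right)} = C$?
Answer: $i \sqrt{165954} \approx 407.37 i$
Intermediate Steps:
$J{\left(O,l \right)} = 2 - \frac{O}{l}$ ($J{\left(O,l \right)} = 2 - \frac{O + O}{l + l} = 2 - \frac{2 O}{2 l} = 2 - 2 O \frac{1}{2 l} = 2 - \frac{O}{l}$)
$L{\left(j,W \right)} = - 8 W - 8 W^{2} + 32 j$ ($L{\left(j,W \right)} = - 8 \left(\left(\left(2 - \frac{6}{1}\right) j + W W\right) + W\right) = - 8 \left(\left(\left(2 - 6 \cdot 1\right) j + W^{2}\right) + W\right) = - 8 \left(\left(\left(2 - 6\right) j + W^{2}\right) + W\right) = - 8 \left(\left(- 4 j + W^{2}\right) + W\right) = - 8 \left(\left(W^{2} - 4 j\right) + W\right) = - 8 \left(W + W^{2} - 4 j\right) = - 8 W - 8 W^{2} + 32 j$)
$\sqrt{L{\left(178,-147 \right)} + I{\left(46 \right)}} = \sqrt{\left(\left(-8\right) \left(-147\right) - 8 \left(-147\right)^{2} + 32 \cdot 178\right) + 46} = \sqrt{\left(1176 - 172872 + 5696\right) + 46} = \sqrt{-166000 + 46} = \sqrt{-165954} = i \sqrt{165954}$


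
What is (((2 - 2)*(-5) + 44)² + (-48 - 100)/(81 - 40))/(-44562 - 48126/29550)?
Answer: -390197900/8998510711 ≈ -0.043362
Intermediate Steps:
(((2 - 2)*(-5) + 44)² + (-48 - 100)/(81 - 40))/(-44562 - 48126/29550) = ((0*(-5) + 44)² - 148/41)/(-44562 - 48126*1/29550) = ((0 + 44)² + (1/41)*(-148))/(-44562 - 8021/4925) = (44² - 148/41)/(-219475871/4925) = (1936 - 148/41)*(-4925/219475871) = (79228/41)*(-4925/219475871) = -390197900/8998510711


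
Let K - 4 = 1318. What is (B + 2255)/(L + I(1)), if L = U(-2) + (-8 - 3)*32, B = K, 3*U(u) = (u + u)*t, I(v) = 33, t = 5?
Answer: -10731/977 ≈ -10.984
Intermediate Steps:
U(u) = 10*u/3 (U(u) = ((u + u)*5)/3 = ((2*u)*5)/3 = (10*u)/3 = 10*u/3)
K = 1322 (K = 4 + 1318 = 1322)
B = 1322
L = -1076/3 (L = (10/3)*(-2) + (-8 - 3)*32 = -20/3 - 11*32 = -20/3 - 352 = -1076/3 ≈ -358.67)
(B + 2255)/(L + I(1)) = (1322 + 2255)/(-1076/3 + 33) = 3577/(-977/3) = 3577*(-3/977) = -10731/977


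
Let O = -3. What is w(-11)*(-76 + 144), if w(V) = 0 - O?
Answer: 204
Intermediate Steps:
w(V) = 3 (w(V) = 0 - 1*(-3) = 0 + 3 = 3)
w(-11)*(-76 + 144) = 3*(-76 + 144) = 3*68 = 204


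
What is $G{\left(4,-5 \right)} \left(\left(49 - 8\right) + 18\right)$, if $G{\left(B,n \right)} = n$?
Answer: $-295$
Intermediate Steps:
$G{\left(4,-5 \right)} \left(\left(49 - 8\right) + 18\right) = - 5 \left(\left(49 - 8\right) + 18\right) = - 5 \left(41 + 18\right) = \left(-5\right) 59 = -295$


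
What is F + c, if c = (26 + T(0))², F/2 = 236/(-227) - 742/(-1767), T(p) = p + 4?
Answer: 360500944/401109 ≈ 898.76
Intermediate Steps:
T(p) = 4 + p
F = -497156/401109 (F = 2*(236/(-227) - 742/(-1767)) = 2*(236*(-1/227) - 742*(-1/1767)) = 2*(-236/227 + 742/1767) = 2*(-248578/401109) = -497156/401109 ≈ -1.2395)
c = 900 (c = (26 + (4 + 0))² = (26 + 4)² = 30² = 900)
F + c = -497156/401109 + 900 = 360500944/401109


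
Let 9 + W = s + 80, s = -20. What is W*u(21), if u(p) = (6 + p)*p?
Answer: 28917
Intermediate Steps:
u(p) = p*(6 + p)
W = 51 (W = -9 + (-20 + 80) = -9 + 60 = 51)
W*u(21) = 51*(21*(6 + 21)) = 51*(21*27) = 51*567 = 28917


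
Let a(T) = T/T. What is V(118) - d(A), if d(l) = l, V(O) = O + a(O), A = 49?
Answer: 70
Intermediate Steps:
a(T) = 1
V(O) = 1 + O (V(O) = O + 1 = 1 + O)
V(118) - d(A) = (1 + 118) - 1*49 = 119 - 49 = 70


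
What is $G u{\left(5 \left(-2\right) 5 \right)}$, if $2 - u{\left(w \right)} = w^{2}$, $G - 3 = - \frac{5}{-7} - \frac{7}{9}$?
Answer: $- \frac{462130}{63} \approx -7335.4$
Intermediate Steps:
$G = \frac{185}{63}$ ($G = 3 - \left(- \frac{5}{7} + \frac{7}{9}\right) = 3 - \frac{4}{63} = \frac{185}{63} \approx 2.9365$)
$u{\left(w \right)} = 2 - w^{2}$
$G u{\left(5 \left(-2\right) 5 \right)} = \frac{185 \left(2 - \left(5 \left(-2\right) 5\right)^{2}\right)}{63} = \frac{185 \left(2 - \left(\left(-10\right) 5\right)^{2}\right)}{63} = \frac{185 \left(2 - \left(-50\right)^{2}\right)}{63} = \frac{185 \left(2 - 2500\right)}{63} = \frac{185}{63} \left(-2498\right) = - \frac{462130}{63}$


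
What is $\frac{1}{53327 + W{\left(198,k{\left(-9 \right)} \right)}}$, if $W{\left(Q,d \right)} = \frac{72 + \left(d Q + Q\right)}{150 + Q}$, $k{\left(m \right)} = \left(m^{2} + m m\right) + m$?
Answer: $\frac{29}{1549030} \approx 1.8721 \cdot 10^{-5}$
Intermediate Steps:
$k{\left(m \right)} = m + 2 m^{2}$ ($k{\left(m \right)} = \left(m^{2} + m^{2}\right) + m = 2 m^{2} + m = m + 2 m^{2}$)
$W{\left(Q,d \right)} = \frac{72 + Q + Q d}{150 + Q}$ ($W{\left(Q,d \right)} = \frac{72 + \left(Q d + Q\right)}{150 + Q} = \frac{72 + \left(Q + Q d\right)}{150 + Q} = \frac{72 + Q + Q d}{150 + Q}$)
$\frac{1}{53327 + W{\left(198,k{\left(-9 \right)} \right)}} = \frac{1}{53327 + \frac{72 + 198 + 198 \left(- 9 \left(1 + 2 \left(-9\right)\right)\right)}{150 + 198}} = \frac{1}{53327 + \frac{72 + 198 + 198 \left(- 9 \left(1 - 18\right)\right)}{348}} = \frac{1}{53327 + \frac{72 + 198 + 198 \left(\left(-9\right) \left(-17\right)\right)}{348}} = \frac{1}{53327 + \frac{72 + 198 + 198 \cdot 153}{348}} = \frac{1}{53327 + \frac{72 + 198 + 30294}{348}} = \frac{1}{53327 + \frac{1}{348} \cdot 30564} = \frac{1}{53327 + \frac{2547}{29}} = \frac{1}{\frac{1549030}{29}} = \frac{29}{1549030}$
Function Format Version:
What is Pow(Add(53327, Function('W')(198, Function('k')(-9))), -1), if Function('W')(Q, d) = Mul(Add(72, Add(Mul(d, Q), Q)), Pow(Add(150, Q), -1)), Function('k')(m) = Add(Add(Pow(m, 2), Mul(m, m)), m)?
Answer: Rational(29, 1549030) ≈ 1.8721e-5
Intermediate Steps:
Function('k')(m) = Add(m, Mul(2, Pow(m, 2))) (Function('k')(m) = Add(Add(Pow(m, 2), Pow(m, 2)), m) = Add(Mul(2, Pow(m, 2)), m) = Add(m, Mul(2, Pow(m, 2))))
Function('W')(Q, d) = Mul(Pow(Add(150, Q), -1), Add(72, Q, Mul(Q, d))) (Function('W')(Q, d) = Mul(Add(72, Add(Mul(Q, d), Q)), Pow(Add(150, Q), -1)) = Mul(Add(72, Add(Q, Mul(Q, d))), Pow(Add(150, Q), -1)) = Mul(Add(72, Q, Mul(Q, d)), Pow(Add(150, Q), -1)) = Mul(Pow(Add(150, Q), -1), Add(72, Q, Mul(Q, d))))
Pow(Add(53327, Function('W')(198, Function('k')(-9))), -1) = Pow(Add(53327, Mul(Pow(Add(150, 198), -1), Add(72, 198, Mul(198, Mul(-9, Add(1, Mul(2, -9))))))), -1) = Pow(Add(53327, Mul(Pow(348, -1), Add(72, 198, Mul(198, Mul(-9, Add(1, -18)))))), -1) = Pow(Add(53327, Mul(Rational(1, 348), Add(72, 198, Mul(198, Mul(-9, -17))))), -1) = Pow(Add(53327, Mul(Rational(1, 348), Add(72, 198, Mul(198, 153)))), -1) = Pow(Add(53327, Mul(Rational(1, 348), Add(72, 198, 30294))), -1) = Pow(Add(53327, Mul(Rational(1, 348), 30564)), -1) = Pow(Add(53327, Rational(2547, 29)), -1) = Pow(Rational(1549030, 29), -1) = Rational(29, 1549030)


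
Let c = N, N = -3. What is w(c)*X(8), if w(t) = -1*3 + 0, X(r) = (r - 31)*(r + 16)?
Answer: 1656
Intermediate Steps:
c = -3
X(r) = (-31 + r)*(16 + r)
w(t) = -3 (w(t) = -3 + 0 = -3)
w(c)*X(8) = -3*(-496 + 8² - 15*8) = -3*(-496 + 64 - 120) = -3*(-552) = 1656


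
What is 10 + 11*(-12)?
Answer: -122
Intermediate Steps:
10 + 11*(-12) = 10 - 132 = -122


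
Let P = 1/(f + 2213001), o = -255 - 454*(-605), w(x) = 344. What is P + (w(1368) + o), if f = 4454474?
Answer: 1831948763526/6667475 ≈ 2.7476e+5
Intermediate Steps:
o = 274415 (o = -255 + 274670 = 274415)
P = 1/6667475 (P = 1/(4454474 + 2213001) = 1/6667475 ≈ 1.4998e-7)
P + (w(1368) + o) = 1/6667475 + (344 + 274415) = 1/6667475 + 274759 = 1831948763526/6667475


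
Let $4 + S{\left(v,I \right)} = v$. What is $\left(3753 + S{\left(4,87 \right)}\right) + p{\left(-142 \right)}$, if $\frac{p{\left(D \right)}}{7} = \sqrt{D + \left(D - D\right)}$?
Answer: $3753 + 7 i \sqrt{142} \approx 3753.0 + 83.415 i$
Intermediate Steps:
$S{\left(v,I \right)} = -4 + v$
$p{\left(D \right)} = 7 \sqrt{D}$ ($p{\left(D \right)} = 7 \sqrt{D + \left(D - D\right)} = 7 \sqrt{D + 0} = 7 \sqrt{D}$)
$\left(3753 + S{\left(4,87 \right)}\right) + p{\left(-142 \right)} = \left(3753 + \left(-4 + 4\right)\right) + 7 \sqrt{-142} = \left(3753 + 0\right) + 7 i \sqrt{142} = 3753 + 7 i \sqrt{142}$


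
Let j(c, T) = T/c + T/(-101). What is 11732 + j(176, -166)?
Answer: 104280241/8888 ≈ 11733.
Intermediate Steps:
j(c, T) = -T/101 + T/c (j(c, T) = T/c + T*(-1/101) = T/c - T/101 = -T/101 + T/c)
11732 + j(176, -166) = 11732 + (-1/101*(-166) - 166/176) = 11732 + (166/101 - 166*1/176) = 11732 + (166/101 - 83/88) = 11732 + 6225/8888 = 104280241/8888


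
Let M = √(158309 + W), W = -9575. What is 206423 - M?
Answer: 206423 - 3*√16526 ≈ 2.0604e+5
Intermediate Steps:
M = 3*√16526 (M = √(158309 - 9575) = √148734 = 3*√16526 ≈ 385.66)
206423 - M = 206423 - 3*√16526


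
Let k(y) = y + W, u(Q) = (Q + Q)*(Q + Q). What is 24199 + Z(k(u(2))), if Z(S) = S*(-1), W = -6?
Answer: 24189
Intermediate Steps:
u(Q) = 4*Q**2 (u(Q) = (2*Q)*(2*Q) = 4*Q**2)
k(y) = -6 + y (k(y) = y - 6 = -6 + y)
Z(S) = -S
24199 + Z(k(u(2))) = 24199 - (-6 + 4*2**2) = 24199 - (-6 + 4*4) = 24199 - (-6 + 16) = 24199 - 1*10 = 24199 - 10 = 24189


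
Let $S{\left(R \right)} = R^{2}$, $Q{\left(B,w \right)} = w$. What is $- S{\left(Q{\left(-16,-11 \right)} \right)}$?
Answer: $-121$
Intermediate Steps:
$- S{\left(Q{\left(-16,-11 \right)} \right)} = - \left(-11\right)^{2} = \left(-1\right) 121 = -121$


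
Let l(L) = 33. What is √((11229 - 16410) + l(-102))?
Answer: 6*I*√143 ≈ 71.75*I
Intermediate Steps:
√((11229 - 16410) + l(-102)) = √((11229 - 16410) + 33) = √(-5181 + 33) = √(-5148) = 6*I*√143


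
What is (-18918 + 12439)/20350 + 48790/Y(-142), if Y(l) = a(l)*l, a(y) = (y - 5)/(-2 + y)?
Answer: -309760733/919450 ≈ -336.90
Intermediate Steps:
a(y) = (-5 + y)/(-2 + y)
Y(l) = l*(-5 + l)/(-2 + l) (Y(l) = ((-5 + l)/(-2 + l))*l = l*(-5 + l)/(-2 + l))
(-18918 + 12439)/20350 + 48790/Y(-142) = (-18918 + 12439)/20350 + 48790/((-142*(-5 - 142)/(-2 - 142))) = -6479*1/20350 + 48790/((-142*(-147)/(-144))) = -589/1850 + 48790/((-142*(-1/144)*(-147))) = -589/1850 + 48790/(-3479/24) = -589/1850 + 48790*(-24/3479) = -589/1850 - 167280/497 = -309760733/919450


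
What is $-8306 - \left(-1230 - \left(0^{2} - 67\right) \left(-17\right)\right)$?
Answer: $-5937$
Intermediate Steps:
$-8306 - \left(-1230 - \left(0^{2} - 67\right) \left(-17\right)\right) = -8306 - \left(-1230 - \left(0 - 67\right) \left(-17\right)\right) = -8306 - \left(-1230 - \left(-67\right) \left(-17\right)\right) = -8306 - \left(-1230 - 1139\right) = -8306 - -2369 = -8306 + 2369 = -5937$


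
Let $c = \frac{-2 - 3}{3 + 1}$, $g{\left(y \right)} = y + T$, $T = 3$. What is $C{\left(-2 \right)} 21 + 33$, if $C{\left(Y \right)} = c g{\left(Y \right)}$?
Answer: $\frac{27}{4} \approx 6.75$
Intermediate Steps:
$g{\left(y \right)} = 3 + y$ ($g{\left(y \right)} = y + 3 = 3 + y$)
$c = - \frac{5}{4} \approx -1.25$
$C{\left(Y \right)} = - \frac{15}{4} - \frac{5 Y}{4}$ ($C{\left(Y \right)} = - \frac{5 \left(3 + Y\right)}{4} = - \frac{15}{4} - \frac{5 Y}{4}$)
$C{\left(-2 \right)} 21 + 33 = \left(- \frac{15}{4} - - \frac{5}{2}\right) 21 + 33 = \left(- \frac{15}{4} + \frac{5}{2}\right) 21 + 33 = \left(- \frac{5}{4}\right) 21 + 33 = - \frac{105}{4} + 33 = \frac{27}{4}$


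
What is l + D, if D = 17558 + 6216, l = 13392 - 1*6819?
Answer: 30347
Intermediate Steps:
l = 6573 (l = 13392 - 6819 = 6573)
D = 23774
l + D = 6573 + 23774 = 30347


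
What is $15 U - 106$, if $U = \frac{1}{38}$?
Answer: $- \frac{4013}{38} \approx -105.61$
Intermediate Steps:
$U = \frac{1}{38} \approx 0.026316$
$15 U - 106 = 15 \cdot \frac{1}{38} - 106 = \frac{15}{38} - 106 = - \frac{4013}{38}$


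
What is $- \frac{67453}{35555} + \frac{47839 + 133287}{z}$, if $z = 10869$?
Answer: $\frac{5706788273}{386447295} \approx 14.767$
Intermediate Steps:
$- \frac{67453}{35555} + \frac{47839 + 133287}{z} = - \frac{67453}{35555} + \frac{47839 + 133287}{10869} = \left(-67453\right) \frac{1}{35555} + 181126 \cdot \frac{1}{10869} = - \frac{67453}{35555} + \frac{181126}{10869} = \frac{5706788273}{386447295}$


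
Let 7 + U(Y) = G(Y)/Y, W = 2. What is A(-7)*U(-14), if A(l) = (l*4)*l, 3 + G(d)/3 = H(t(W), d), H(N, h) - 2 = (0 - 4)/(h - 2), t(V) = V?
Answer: -2681/2 ≈ -1340.5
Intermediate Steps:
H(N, h) = 2 - 4/(-2 + h) (H(N, h) = 2 + (0 - 4)/(h - 2) = 2 - 4/(-2 + h))
G(d) = -9 + 6*(-4 + d)/(-2 + d) (G(d) = -9 + 3*(2*(-4 + d)/(-2 + d)) = -9 + 6*(-4 + d)/(-2 + d))
A(l) = 4*l² (A(l) = (4*l)*l = 4*l²)
U(Y) = -7 + 3*(-2 - Y)/(Y*(-2 + Y)) (U(Y) = -7 + (3*(-2 - Y)/(-2 + Y))/Y = -7 + 3*(-2 - Y)/(Y*(-2 + Y)))
A(-7)*U(-14) = (4*(-7)²)*((-6 - 7*(-14)² + 11*(-14))/((-14)*(-2 - 14))) = (4*49)*(-1/14*(-6 - 7*196 - 154)/(-16)) = 196*(-1/14*(-1/16)*(-6 - 1372 - 154)) = 196*(-1/14*(-1/16)*(-1532)) = 196*(-383/56) = -2681/2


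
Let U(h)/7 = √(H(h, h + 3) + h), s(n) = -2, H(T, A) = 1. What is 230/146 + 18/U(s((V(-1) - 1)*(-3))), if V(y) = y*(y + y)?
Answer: 115/73 - 18*I/7 ≈ 1.5753 - 2.5714*I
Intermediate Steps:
V(y) = 2*y² (V(y) = y*(2*y) = 2*y²)
U(h) = 7*√(1 + h)
230/146 + 18/U(s((V(-1) - 1)*(-3))) = 230/146 + 18/((7*√(1 - 2))) = 230*(1/146) + 18/((7*√(-1))) = 115/73 + 18/((7*I)) = 115/73 + 18*(-I/7) = 115/73 - 18*I/7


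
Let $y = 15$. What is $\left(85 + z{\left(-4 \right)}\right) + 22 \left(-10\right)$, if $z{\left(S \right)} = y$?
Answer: $-120$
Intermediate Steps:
$z{\left(S \right)} = 15$
$\left(85 + z{\left(-4 \right)}\right) + 22 \left(-10\right) = \left(85 + 15\right) + 22 \left(-10\right) = 100 - 220 = -120$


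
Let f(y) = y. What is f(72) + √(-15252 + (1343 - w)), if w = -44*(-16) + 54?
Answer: 72 + I*√14667 ≈ 72.0 + 121.11*I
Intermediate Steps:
w = 758 (w = 704 + 54 = 758)
f(72) + √(-15252 + (1343 - w)) = 72 + √(-15252 + (1343 - 1*758)) = 72 + √(-15252 + (1343 - 758)) = 72 + √(-15252 + 585) = 72 + √(-14667) = 72 + I*√14667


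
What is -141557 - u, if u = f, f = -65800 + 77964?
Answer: -153721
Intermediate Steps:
f = 12164
u = 12164
-141557 - u = -141557 - 1*12164 = -141557 - 12164 = -153721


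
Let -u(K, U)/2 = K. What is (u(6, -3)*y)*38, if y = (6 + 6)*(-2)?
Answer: 10944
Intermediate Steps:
u(K, U) = -2*K
y = -24 (y = 12*(-2) = -24)
(u(6, -3)*y)*38 = (-2*6*(-24))*38 = -12*(-24)*38 = 288*38 = 10944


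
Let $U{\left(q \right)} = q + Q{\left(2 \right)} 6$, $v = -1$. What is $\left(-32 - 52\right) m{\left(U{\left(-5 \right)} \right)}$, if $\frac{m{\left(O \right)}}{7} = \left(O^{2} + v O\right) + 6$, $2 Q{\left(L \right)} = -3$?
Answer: $-127008$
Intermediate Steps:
$Q{\left(L \right)} = - \frac{3}{2}$ ($Q{\left(L \right)} = \frac{1}{2} \left(-3\right) = - \frac{3}{2}$)
$U{\left(q \right)} = -9 + q$ ($U{\left(q \right)} = q - 9 = -9 + q$)
$m{\left(O \right)} = 42 - 7 O + 7 O^{2}$ ($m{\left(O \right)} = 7 \left(\left(O^{2} - O\right) + 6\right) = 7 \left(6 + O^{2} - O\right) = 42 - 7 O + 7 O^{2}$)
$\left(-32 - 52\right) m{\left(U{\left(-5 \right)} \right)} = \left(-32 - 52\right) \left(42 - 7 \left(-9 - 5\right) + 7 \left(-9 - 5\right)^{2}\right) = - 84 \left(42 - -98 + 7 \left(-14\right)^{2}\right) = - 84 \left(42 + 98 + 7 \cdot 196\right) = - 84 \left(42 + 98 + 1372\right) = \left(-84\right) 1512 = -127008$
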